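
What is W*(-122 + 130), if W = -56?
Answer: -448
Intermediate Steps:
W*(-122 + 130) = -56*(-122 + 130) = -56*8 = -448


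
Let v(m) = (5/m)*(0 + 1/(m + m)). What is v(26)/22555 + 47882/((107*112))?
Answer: 2281454696/571006891 ≈ 3.9955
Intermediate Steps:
v(m) = 5/(2*m²) (v(m) = (5/m)*(0 + 1/(2*m)) = (5/m)*(1/(2*m)) = 5/(2*m²))
v(26)/22555 + 47882/((107*112)) = ((5/2)/26²)/22555 + 47882/((107*112)) = ((5/2)*(1/676))*(1/22555) + 47882/11984 = (5/1352)*(1/22555) + 47882*(1/11984) = 1/6098872 + 23941/5992 = 2281454696/571006891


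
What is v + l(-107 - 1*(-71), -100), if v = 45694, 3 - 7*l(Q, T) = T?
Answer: 319961/7 ≈ 45709.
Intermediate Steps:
l(Q, T) = 3/7 - T/7
v + l(-107 - 1*(-71), -100) = 45694 + (3/7 - ⅐*(-100)) = 45694 + (3/7 + 100/7) = 45694 + 103/7 = 319961/7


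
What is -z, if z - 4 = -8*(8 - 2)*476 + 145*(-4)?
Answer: 23424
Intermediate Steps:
z = -23424 (z = 4 + (-8*(8 - 2)*476 + 145*(-4)) = 4 + (-8*6*476 - 580) = 4 + (-48*476 - 580) = 4 + (-22848 - 580) = 4 - 23428 = -23424)
-z = -1*(-23424) = 23424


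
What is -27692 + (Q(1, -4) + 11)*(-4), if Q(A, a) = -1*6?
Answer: -27712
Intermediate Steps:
Q(A, a) = -6
-27692 + (Q(1, -4) + 11)*(-4) = -27692 + (-6 + 11)*(-4) = -27692 + 5*(-4) = -27692 - 20 = -27712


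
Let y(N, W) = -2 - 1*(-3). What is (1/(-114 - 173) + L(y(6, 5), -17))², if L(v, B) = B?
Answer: 23814400/82369 ≈ 289.12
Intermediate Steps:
y(N, W) = 1 (y(N, W) = -2 + 3 = 1)
(1/(-114 - 173) + L(y(6, 5), -17))² = (1/(-114 - 173) - 17)² = (1/(-287) - 17)² = (-1/287 - 17)² = (-4880/287)² = 23814400/82369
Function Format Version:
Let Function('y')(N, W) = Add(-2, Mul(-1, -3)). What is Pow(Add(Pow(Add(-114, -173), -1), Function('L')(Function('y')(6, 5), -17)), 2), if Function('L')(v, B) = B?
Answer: Rational(23814400, 82369) ≈ 289.12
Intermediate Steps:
Function('y')(N, W) = 1 (Function('y')(N, W) = Add(-2, 3) = 1)
Pow(Add(Pow(Add(-114, -173), -1), Function('L')(Function('y')(6, 5), -17)), 2) = Pow(Add(Pow(Add(-114, -173), -1), -17), 2) = Pow(Add(Pow(-287, -1), -17), 2) = Pow(Add(Rational(-1, 287), -17), 2) = Pow(Rational(-4880, 287), 2) = Rational(23814400, 82369)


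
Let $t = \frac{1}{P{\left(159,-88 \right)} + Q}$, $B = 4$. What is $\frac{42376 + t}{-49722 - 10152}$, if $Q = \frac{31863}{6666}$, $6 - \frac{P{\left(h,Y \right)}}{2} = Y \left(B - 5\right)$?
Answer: $- \frac{7496037845}{10591321419} \approx -0.70775$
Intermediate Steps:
$P{\left(h,Y \right)} = 12 + 2 Y$ ($P{\left(h,Y \right)} = 12 - 2 Y \left(4 - 5\right) = 12 - 2 Y \left(-1\right) = 12 - 2 \left(- Y\right) = 12 + 2 Y$)
$Q = \frac{10621}{2222}$ ($Q = 31863 \cdot \frac{1}{6666} = \frac{10621}{2222} \approx 4.7799$)
$t = - \frac{2222}{353787}$ ($t = \frac{1}{\left(12 + 2 \left(-88\right)\right) + \frac{10621}{2222}} = \frac{1}{\left(12 - 176\right) + \frac{10621}{2222}} = \frac{1}{-164 + \frac{10621}{2222}} = \frac{1}{- \frac{353787}{2222}} = - \frac{2222}{353787} \approx -0.0062806$)
$\frac{42376 + t}{-49722 - 10152} = \frac{42376 - \frac{2222}{353787}}{-49722 - 10152} = \frac{14992075690}{353787 \left(-59874\right)} = \frac{14992075690}{353787} \left(- \frac{1}{59874}\right) = - \frac{7496037845}{10591321419}$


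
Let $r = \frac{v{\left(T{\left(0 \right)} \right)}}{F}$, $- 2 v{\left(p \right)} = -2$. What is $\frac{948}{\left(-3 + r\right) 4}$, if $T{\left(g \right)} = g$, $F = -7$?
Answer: $- \frac{1659}{22} \approx -75.409$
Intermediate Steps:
$v{\left(p \right)} = 1$ ($v{\left(p \right)} = \left(- \frac{1}{2}\right) \left(-2\right) = 1$)
$r = - \frac{1}{7}$ ($r = 1 \frac{1}{-7} = 1 \left(- \frac{1}{7}\right) = - \frac{1}{7} \approx -0.14286$)
$\frac{948}{\left(-3 + r\right) 4} = \frac{948}{\left(-3 - \frac{1}{7}\right) 4} = \frac{948}{\left(- \frac{22}{7}\right) 4} = \frac{948}{- \frac{88}{7}} = 948 \left(- \frac{7}{88}\right) = - \frac{1659}{22}$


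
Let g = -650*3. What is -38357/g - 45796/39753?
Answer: 478501207/25839450 ≈ 18.518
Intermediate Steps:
g = -1950
-38357/g - 45796/39753 = -38357/(-1950) - 45796/39753 = -38357*(-1/1950) - 45796*1/39753 = 38357/1950 - 45796/39753 = 478501207/25839450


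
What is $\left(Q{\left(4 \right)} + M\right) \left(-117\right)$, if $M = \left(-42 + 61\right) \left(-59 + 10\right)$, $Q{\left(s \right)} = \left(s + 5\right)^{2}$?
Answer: $99450$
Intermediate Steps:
$Q{\left(s \right)} = \left(5 + s\right)^{2}$
$M = -931$ ($M = 19 \left(-49\right) = -931$)
$\left(Q{\left(4 \right)} + M\right) \left(-117\right) = \left(\left(5 + 4\right)^{2} - 931\right) \left(-117\right) = \left(9^{2} - 931\right) \left(-117\right) = \left(81 - 931\right) \left(-117\right) = \left(-850\right) \left(-117\right) = 99450$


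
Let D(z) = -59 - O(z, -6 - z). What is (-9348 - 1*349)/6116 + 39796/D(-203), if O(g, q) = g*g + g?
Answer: -641599641/251153540 ≈ -2.5546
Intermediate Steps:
O(g, q) = g + g**2 (O(g, q) = g**2 + g = g + g**2)
D(z) = -59 - z*(1 + z)
(-9348 - 1*349)/6116 + 39796/D(-203) = (-9348 - 1*349)/6116 + 39796/(-59 - 1*(-203)*(1 - 203)) = (-9348 - 349)*(1/6116) + 39796/(-59 - 1*(-203)*(-202)) = -9697*1/6116 + 39796/(-59 - 41006) = -9697/6116 + 39796/(-41065) = -9697/6116 + 39796*(-1/41065) = -9697/6116 - 39796/41065 = -641599641/251153540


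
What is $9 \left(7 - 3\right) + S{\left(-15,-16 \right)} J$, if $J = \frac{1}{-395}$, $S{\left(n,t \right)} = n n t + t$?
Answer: $\frac{17836}{395} \approx 45.154$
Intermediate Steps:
$S{\left(n,t \right)} = t + t n^{2}$ ($S{\left(n,t \right)} = n^{2} t + t = t n^{2} + t = t + t n^{2}$)
$J = - \frac{1}{395} \approx -0.0025316$
$9 \left(7 - 3\right) + S{\left(-15,-16 \right)} J = 9 \left(7 - 3\right) + - 16 \left(1 + \left(-15\right)^{2}\right) \left(- \frac{1}{395}\right) = 9 \cdot 4 + - 16 \left(1 + 225\right) \left(- \frac{1}{395}\right) = 36 + \left(-16\right) 226 \left(- \frac{1}{395}\right) = 36 - - \frac{3616}{395} = 36 + \frac{3616}{395} = \frac{17836}{395}$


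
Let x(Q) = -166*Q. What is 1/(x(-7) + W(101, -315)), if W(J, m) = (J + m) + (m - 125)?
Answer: 1/508 ≈ 0.0019685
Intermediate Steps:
W(J, m) = -125 + J + 2*m (W(J, m) = (J + m) + (-125 + m) = -125 + J + 2*m)
1/(x(-7) + W(101, -315)) = 1/(-166*(-7) + (-125 + 101 + 2*(-315))) = 1/(1162 + (-125 + 101 - 630)) = 1/(1162 - 654) = 1/508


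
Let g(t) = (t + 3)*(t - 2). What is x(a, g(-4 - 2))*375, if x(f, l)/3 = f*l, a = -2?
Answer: -54000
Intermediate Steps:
g(t) = (-2 + t)*(3 + t) (g(t) = (3 + t)*(-2 + t) = (-2 + t)*(3 + t))
x(f, l) = 3*f*l (x(f, l) = 3*(f*l) = 3*f*l)
x(a, g(-4 - 2))*375 = (3*(-2)*(-6 + (-4 - 2) + (-4 - 2)**2))*375 = (3*(-2)*(-6 - 6 + (-6)**2))*375 = (3*(-2)*(-6 - 6 + 36))*375 = (3*(-2)*24)*375 = -144*375 = -54000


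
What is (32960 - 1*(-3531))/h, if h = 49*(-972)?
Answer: -5213/6804 ≈ -0.76617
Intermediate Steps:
h = -47628
(32960 - 1*(-3531))/h = (32960 - 1*(-3531))/(-47628) = (32960 + 3531)*(-1/47628) = 36491*(-1/47628) = -5213/6804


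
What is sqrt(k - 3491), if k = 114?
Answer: I*sqrt(3377) ≈ 58.112*I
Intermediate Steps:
sqrt(k - 3491) = sqrt(114 - 3491) = sqrt(-3377) = I*sqrt(3377)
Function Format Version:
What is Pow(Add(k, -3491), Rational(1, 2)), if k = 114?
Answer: Mul(I, Pow(3377, Rational(1, 2))) ≈ Mul(58.112, I)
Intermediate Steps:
Pow(Add(k, -3491), Rational(1, 2)) = Pow(Add(114, -3491), Rational(1, 2)) = Pow(-3377, Rational(1, 2)) = Mul(I, Pow(3377, Rational(1, 2)))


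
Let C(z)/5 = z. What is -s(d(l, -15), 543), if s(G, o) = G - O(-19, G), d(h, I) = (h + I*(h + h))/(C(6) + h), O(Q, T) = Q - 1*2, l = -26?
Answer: -419/2 ≈ -209.50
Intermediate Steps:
O(Q, T) = -2 + Q (O(Q, T) = Q - 2 = -2 + Q)
C(z) = 5*z
d(h, I) = (h + 2*I*h)/(30 + h) (d(h, I) = (h + I*(h + h))/(5*6 + h) = (h + I*(2*h))/(30 + h) = (h + 2*I*h)/(30 + h))
s(G, o) = 21 + G (s(G, o) = G - (-2 - 19) = G - 1*(-21) = G + 21 = 21 + G)
-s(d(l, -15), 543) = -(21 - 26*(1 + 2*(-15))/(30 - 26)) = -(21 - 26*(1 - 30)/4) = -(21 - 26*¼*(-29)) = -(21 + 377/2) = -1*419/2 = -419/2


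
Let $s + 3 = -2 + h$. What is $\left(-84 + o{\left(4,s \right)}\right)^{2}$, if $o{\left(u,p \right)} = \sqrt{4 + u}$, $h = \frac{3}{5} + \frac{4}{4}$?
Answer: $7064 - 336 \sqrt{2} \approx 6588.8$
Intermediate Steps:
$h = \frac{8}{5}$ ($h = 3 \cdot \frac{1}{5} + 4 \cdot \frac{1}{4} = \frac{3}{5} + 1 = \frac{8}{5} \approx 1.6$)
$s = - \frac{17}{5}$ ($s = -3 + \left(-2 + \frac{8}{5}\right) = -3 - \frac{2}{5} = - \frac{17}{5} \approx -3.4$)
$\left(-84 + o{\left(4,s \right)}\right)^{2} = \left(-84 + \sqrt{4 + 4}\right)^{2} = \left(-84 + \sqrt{8}\right)^{2} = \left(-84 + 2 \sqrt{2}\right)^{2}$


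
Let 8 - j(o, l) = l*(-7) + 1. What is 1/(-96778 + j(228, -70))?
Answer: -1/97261 ≈ -1.0282e-5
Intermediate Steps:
j(o, l) = 7 + 7*l (j(o, l) = 8 - (l*(-7) + 1) = 8 - (-7*l + 1) = 8 - (1 - 7*l) = 8 + (-1 + 7*l) = 7 + 7*l)
1/(-96778 + j(228, -70)) = 1/(-96778 + (7 + 7*(-70))) = 1/(-96778 + (7 - 490)) = 1/(-96778 - 483) = 1/(-97261) = -1/97261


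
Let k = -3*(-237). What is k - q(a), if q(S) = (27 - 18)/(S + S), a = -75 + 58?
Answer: 24183/34 ≈ 711.26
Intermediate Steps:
a = -17
q(S) = 9/(2*S) (q(S) = 9/((2*S)) = 9*(1/(2*S)) = 9/(2*S))
k = 711
k - q(a) = 711 - 9/(2*(-17)) = 711 - 9*(-1)/(2*17) = 711 - 1*(-9/34) = 711 + 9/34 = 24183/34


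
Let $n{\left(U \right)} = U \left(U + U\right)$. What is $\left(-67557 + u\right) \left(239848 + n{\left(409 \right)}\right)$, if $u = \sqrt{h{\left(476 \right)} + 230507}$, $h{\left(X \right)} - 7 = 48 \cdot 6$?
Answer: $-38805416370 + 574410 \sqrt{230802} \approx -3.8529 \cdot 10^{10}$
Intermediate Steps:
$h{\left(X \right)} = 295$ ($h{\left(X \right)} = 7 + 48 \cdot 6 = 7 + 288 = 295$)
$n{\left(U \right)} = 2 U^{2}$ ($n{\left(U \right)} = U 2 U = 2 U^{2}$)
$u = \sqrt{230802}$ ($u = \sqrt{295 + 230507} = \sqrt{230802} \approx 480.42$)
$\left(-67557 + u\right) \left(239848 + n{\left(409 \right)}\right) = \left(-67557 + \sqrt{230802}\right) \left(239848 + 2 \cdot 409^{2}\right) = \left(-67557 + \sqrt{230802}\right) \left(239848 + 2 \cdot 167281\right) = \left(-67557 + \sqrt{230802}\right) \left(239848 + 334562\right) = \left(-67557 + \sqrt{230802}\right) 574410 = -38805416370 + 574410 \sqrt{230802}$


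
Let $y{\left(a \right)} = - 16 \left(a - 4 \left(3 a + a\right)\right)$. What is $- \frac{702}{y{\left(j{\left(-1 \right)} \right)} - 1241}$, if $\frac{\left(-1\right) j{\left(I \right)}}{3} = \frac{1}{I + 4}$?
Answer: $\frac{702}{1481} \approx 0.474$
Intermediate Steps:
$j{\left(I \right)} = - \frac{3}{4 + I}$ ($j{\left(I \right)} = - \frac{3}{I + 4} = - \frac{3}{4 + I}$)
$y{\left(a \right)} = 240 a$ ($y{\left(a \right)} = - 16 \left(a - 4 \cdot 4 a\right) = - 16 \left(a - 16 a\right) = - 16 \left(- 15 a\right) = 240 a$)
$- \frac{702}{y{\left(j{\left(-1 \right)} \right)} - 1241} = - \frac{702}{240 \left(- \frac{3}{4 - 1}\right) - 1241} = - \frac{702}{240 \left(- \frac{3}{3}\right) - 1241} = - \frac{702}{240 \left(\left(-3\right) \frac{1}{3}\right) - 1241} = - \frac{702}{240 \left(-1\right) - 1241} = - \frac{702}{-240 - 1241} = - \frac{702}{-1481} = \left(-702\right) \left(- \frac{1}{1481}\right) = \frac{702}{1481}$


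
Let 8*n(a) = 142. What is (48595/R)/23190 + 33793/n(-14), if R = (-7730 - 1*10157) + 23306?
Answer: 3397322091433/1784465862 ≈ 1903.8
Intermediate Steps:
n(a) = 71/4 (n(a) = (⅛)*142 = 71/4)
R = 5419 (R = (-7730 - 10157) + 23306 = -17887 + 23306 = 5419)
(48595/R)/23190 + 33793/n(-14) = (48595/5419)/23190 + 33793/(71/4) = (48595*(1/5419))*(1/23190) + 33793*(4/71) = (48595/5419)*(1/23190) + 135172/71 = 9719/25133322 + 135172/71 = 3397322091433/1784465862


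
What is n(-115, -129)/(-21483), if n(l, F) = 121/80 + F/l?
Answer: -4847/39528720 ≈ -0.00012262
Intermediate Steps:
n(l, F) = 121/80 + F/l (n(l, F) = 121*(1/80) + F/l = 121/80 + F/l)
n(-115, -129)/(-21483) = (121/80 - 129/(-115))/(-21483) = (121/80 - 129*(-1/115))*(-1/21483) = (121/80 + 129/115)*(-1/21483) = (4847/1840)*(-1/21483) = -4847/39528720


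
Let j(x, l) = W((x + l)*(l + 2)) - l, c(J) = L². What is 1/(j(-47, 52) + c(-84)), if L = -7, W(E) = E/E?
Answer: -½ ≈ -0.50000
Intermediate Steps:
W(E) = 1
c(J) = 49 (c(J) = (-7)² = 49)
j(x, l) = 1 - l
1/(j(-47, 52) + c(-84)) = 1/((1 - 1*52) + 49) = 1/((1 - 52) + 49) = 1/(-51 + 49) = 1/(-2) = -½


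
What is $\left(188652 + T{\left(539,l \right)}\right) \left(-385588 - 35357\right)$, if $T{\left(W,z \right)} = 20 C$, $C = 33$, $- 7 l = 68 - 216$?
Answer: $-79689939840$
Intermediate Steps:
$l = \frac{148}{7}$ ($l = - \frac{68 - 216}{7} = \left(- \frac{1}{7}\right) \left(-148\right) = \frac{148}{7} \approx 21.143$)
$T{\left(W,z \right)} = 660$ ($T{\left(W,z \right)} = 20 \cdot 33 = 660$)
$\left(188652 + T{\left(539,l \right)}\right) \left(-385588 - 35357\right) = \left(188652 + 660\right) \left(-385588 - 35357\right) = 189312 \left(-420945\right) = -79689939840$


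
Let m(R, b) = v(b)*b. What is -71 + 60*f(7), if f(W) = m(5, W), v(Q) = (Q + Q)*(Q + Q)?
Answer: 82249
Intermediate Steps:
v(Q) = 4*Q² (v(Q) = (2*Q)*(2*Q) = 4*Q²)
m(R, b) = 4*b³ (m(R, b) = (4*b²)*b = 4*b³)
f(W) = 4*W³
-71 + 60*f(7) = -71 + 60*(4*7³) = -71 + 60*(4*343) = -71 + 60*1372 = -71 + 82320 = 82249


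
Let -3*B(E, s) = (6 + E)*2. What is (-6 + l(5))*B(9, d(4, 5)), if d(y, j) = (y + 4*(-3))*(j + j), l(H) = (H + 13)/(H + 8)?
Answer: 600/13 ≈ 46.154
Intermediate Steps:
l(H) = (13 + H)/(8 + H)
d(y, j) = 2*j*(-12 + y) (d(y, j) = (y - 12)*(2*j) = (-12 + y)*(2*j) = 2*j*(-12 + y))
B(E, s) = -4 - 2*E/3 (B(E, s) = -(6 + E)*2/3 = -(12 + 2*E)/3 = -4 - 2*E/3)
(-6 + l(5))*B(9, d(4, 5)) = (-6 + (13 + 5)/(8 + 5))*(-4 - 2/3*9) = (-6 + 18/13)*(-4 - 6) = (-6 + (1/13)*18)*(-10) = (-6 + 18/13)*(-10) = -60/13*(-10) = 600/13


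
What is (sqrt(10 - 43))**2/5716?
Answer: -33/5716 ≈ -0.0057733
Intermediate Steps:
(sqrt(10 - 43))**2/5716 = (sqrt(-33))**2*(1/5716) = (I*sqrt(33))**2*(1/5716) = -33*1/5716 = -33/5716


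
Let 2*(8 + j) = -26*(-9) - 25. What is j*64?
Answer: 6176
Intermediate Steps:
j = 193/2 (j = -8 + (-26*(-9) - 25)/2 = -8 + (234 - 25)/2 = -8 + (½)*209 = -8 + 209/2 = 193/2 ≈ 96.500)
j*64 = (193/2)*64 = 6176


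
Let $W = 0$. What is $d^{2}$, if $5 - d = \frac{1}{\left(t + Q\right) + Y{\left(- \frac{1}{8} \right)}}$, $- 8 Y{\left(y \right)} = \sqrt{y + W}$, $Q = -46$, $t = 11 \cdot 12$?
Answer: $\frac{68640 \sqrt{2} + 94228967 i}{2752 \sqrt{2} + 3786751 i} \approx 24.884 - 5.9615 \cdot 10^{-5} i$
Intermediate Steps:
$t = 132$
$Y{\left(y \right)} = - \frac{\sqrt{y}}{8}$ ($Y{\left(y \right)} = - \frac{\sqrt{y + 0}}{8} = - \frac{\sqrt{y}}{8}$)
$d = 5 - \frac{1}{86 - \frac{i \sqrt{2}}{32}}$ ($d = 5 - \frac{1}{\left(132 - 46\right) - \frac{\sqrt{- \frac{1}{8}}}{8}} = 5 - \frac{1}{86 - \frac{\sqrt{\left(-1\right) \frac{1}{8}}}{8}} = 5 - \frac{1}{86 - \frac{\sqrt{- \frac{1}{8}}}{8}} = 5 - \frac{1}{86 - \frac{\frac{1}{4} i \sqrt{2}}{8}} = 5 - \frac{1}{86 - \frac{i \sqrt{2}}{32}} \approx 4.9884 - 5.9754 \cdot 10^{-6} i$)
$d^{2} = \left(\frac{18889733}{3786753} - \frac{16 i \sqrt{2}}{3786753}\right)^{2}$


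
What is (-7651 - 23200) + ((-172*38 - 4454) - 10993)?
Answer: -52834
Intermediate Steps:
(-7651 - 23200) + ((-172*38 - 4454) - 10993) = -30851 + ((-6536 - 4454) - 10993) = -30851 + (-10990 - 10993) = -30851 - 21983 = -52834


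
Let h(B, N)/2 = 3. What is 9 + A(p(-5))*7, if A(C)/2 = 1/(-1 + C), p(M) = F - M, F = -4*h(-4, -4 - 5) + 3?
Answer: 139/17 ≈ 8.1765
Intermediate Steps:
h(B, N) = 6 (h(B, N) = 2*3 = 6)
F = -21 (F = -4*6 + 3 = -24 + 3 = -21)
p(M) = -21 - M
A(C) = 2/(-1 + C)
9 + A(p(-5))*7 = 9 + (2/(-1 + (-21 - 1*(-5))))*7 = 9 + (2/(-1 + (-21 + 5)))*7 = 9 + (2/(-1 - 16))*7 = 9 + (2/(-17))*7 = 9 + (2*(-1/17))*7 = 9 - 2/17*7 = 9 - 14/17 = 139/17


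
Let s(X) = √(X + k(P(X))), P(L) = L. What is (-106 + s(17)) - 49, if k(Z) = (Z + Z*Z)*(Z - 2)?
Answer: -155 + √4607 ≈ -87.125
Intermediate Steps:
k(Z) = (-2 + Z)*(Z + Z²) (k(Z) = (Z + Z²)*(-2 + Z) = (-2 + Z)*(Z + Z²))
s(X) = √(X + X*(-2 + X² - X))
(-106 + s(17)) - 49 = (-106 + √(17*(-1 + 17² - 1*17))) - 49 = (-106 + √(17*(-1 + 289 - 17))) - 49 = (-106 + √(17*271)) - 49 = (-106 + √4607) - 49 = -155 + √4607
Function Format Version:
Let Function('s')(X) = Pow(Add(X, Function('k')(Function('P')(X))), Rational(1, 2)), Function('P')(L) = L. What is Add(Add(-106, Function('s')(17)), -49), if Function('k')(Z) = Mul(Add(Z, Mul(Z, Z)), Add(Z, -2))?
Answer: Add(-155, Pow(4607, Rational(1, 2))) ≈ -87.125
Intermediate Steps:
Function('k')(Z) = Mul(Add(-2, Z), Add(Z, Pow(Z, 2))) (Function('k')(Z) = Mul(Add(Z, Pow(Z, 2)), Add(-2, Z)) = Mul(Add(-2, Z), Add(Z, Pow(Z, 2))))
Function('s')(X) = Pow(Add(X, Mul(X, Add(-2, Pow(X, 2), Mul(-1, X)))), Rational(1, 2))
Add(Add(-106, Function('s')(17)), -49) = Add(Add(-106, Pow(Mul(17, Add(-1, Pow(17, 2), Mul(-1, 17))), Rational(1, 2))), -49) = Add(Add(-106, Pow(Mul(17, Add(-1, 289, -17)), Rational(1, 2))), -49) = Add(Add(-106, Pow(Mul(17, 271), Rational(1, 2))), -49) = Add(Add(-106, Pow(4607, Rational(1, 2))), -49) = Add(-155, Pow(4607, Rational(1, 2)))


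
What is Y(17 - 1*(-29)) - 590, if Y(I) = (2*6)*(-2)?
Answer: -614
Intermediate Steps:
Y(I) = -24 (Y(I) = 12*(-2) = -24)
Y(17 - 1*(-29)) - 590 = -24 - 590 = -614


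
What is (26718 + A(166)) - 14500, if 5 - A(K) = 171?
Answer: 12052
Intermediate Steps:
A(K) = -166 (A(K) = 5 - 1*171 = 5 - 171 = -166)
(26718 + A(166)) - 14500 = (26718 - 166) - 14500 = 26552 - 14500 = 12052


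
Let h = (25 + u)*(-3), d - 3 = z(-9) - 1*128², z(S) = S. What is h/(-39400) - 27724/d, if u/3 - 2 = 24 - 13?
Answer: 13693406/8072075 ≈ 1.6964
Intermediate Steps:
u = 39 (u = 6 + 3*(24 - 13) = 6 + 3*11 = 6 + 33 = 39)
d = -16390 (d = 3 + (-9 - 1*128²) = 3 + (-9 - 1*16384) = 3 + (-9 - 16384) = 3 - 16393 = -16390)
h = -192 (h = (25 + 39)*(-3) = 64*(-3) = -192)
h/(-39400) - 27724/d = -192/(-39400) - 27724/(-16390) = -192*(-1/39400) - 27724*(-1/16390) = 24/4925 + 13862/8195 = 13693406/8072075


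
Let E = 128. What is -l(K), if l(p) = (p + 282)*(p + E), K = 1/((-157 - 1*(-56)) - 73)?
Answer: -1092771157/30276 ≈ -36094.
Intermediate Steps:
K = -1/174 (K = 1/((-157 + 56) - 73) = 1/(-101 - 73) = 1/(-174) = -1/174 ≈ -0.0057471)
l(p) = (128 + p)*(282 + p) (l(p) = (p + 282)*(p + 128) = (282 + p)*(128 + p) = (128 + p)*(282 + p))
-l(K) = -(36096 + (-1/174)**2 + 410*(-1/174)) = -(36096 + 1/30276 - 205/87) = -1*1092771157/30276 = -1092771157/30276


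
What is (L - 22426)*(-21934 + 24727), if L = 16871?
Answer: -15515115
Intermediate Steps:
(L - 22426)*(-21934 + 24727) = (16871 - 22426)*(-21934 + 24727) = -5555*2793 = -15515115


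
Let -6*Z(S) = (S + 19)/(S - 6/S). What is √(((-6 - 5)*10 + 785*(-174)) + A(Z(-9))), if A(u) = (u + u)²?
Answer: 2*I*√854374/5 ≈ 369.73*I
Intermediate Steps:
Z(S) = -(19 + S)/(6*(S - 6/S)) (Z(S) = -(S + 19)/(6*(S - 6/S)) = -(19 + S)/(6*(S - 6/S)))
A(u) = 4*u² (A(u) = (2*u)² = 4*u²)
√(((-6 - 5)*10 + 785*(-174)) + A(Z(-9))) = √(((-6 - 5)*10 + 785*(-174)) + 4*(-1*(-9)*(19 - 9)/(-36 + 6*(-9)²))²) = √((-11*10 - 136590) + 4*(-1*(-9)*10/(-36 + 6*81))²) = √((-110 - 136590) + 4*(-1*(-9)*10/(-36 + 486))²) = √(-136700 + 4*(-1*(-9)*10/450)²) = √(-136700 + 4*(-1*(-9)*1/450*10)²) = √(-136700 + 4*(⅕)²) = √(-136700 + 4*(1/25)) = √(-136700 + 4/25) = √(-3417496/25) = 2*I*√854374/5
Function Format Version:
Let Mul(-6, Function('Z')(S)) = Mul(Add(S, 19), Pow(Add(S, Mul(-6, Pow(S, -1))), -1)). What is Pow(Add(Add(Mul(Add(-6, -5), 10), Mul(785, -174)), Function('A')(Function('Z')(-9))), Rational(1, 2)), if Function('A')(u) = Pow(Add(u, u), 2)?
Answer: Mul(Rational(2, 5), I, Pow(854374, Rational(1, 2))) ≈ Mul(369.73, I)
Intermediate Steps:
Function('Z')(S) = Mul(Rational(-1, 6), Pow(Add(S, Mul(-6, Pow(S, -1))), -1), Add(19, S)) (Function('Z')(S) = Mul(Rational(-1, 6), Mul(Add(S, 19), Pow(Add(S, Mul(-6, Pow(S, -1))), -1))) = Mul(Rational(-1, 6), Mul(Add(19, S), Pow(Add(S, Mul(-6, Pow(S, -1))), -1))) = Mul(Rational(-1, 6), Mul(Pow(Add(S, Mul(-6, Pow(S, -1))), -1), Add(19, S))) = Mul(Rational(-1, 6), Pow(Add(S, Mul(-6, Pow(S, -1))), -1), Add(19, S)))
Function('A')(u) = Mul(4, Pow(u, 2)) (Function('A')(u) = Pow(Mul(2, u), 2) = Mul(4, Pow(u, 2)))
Pow(Add(Add(Mul(Add(-6, -5), 10), Mul(785, -174)), Function('A')(Function('Z')(-9))), Rational(1, 2)) = Pow(Add(Add(Mul(Add(-6, -5), 10), Mul(785, -174)), Mul(4, Pow(Mul(-1, -9, Pow(Add(-36, Mul(6, Pow(-9, 2))), -1), Add(19, -9)), 2))), Rational(1, 2)) = Pow(Add(Add(Mul(-11, 10), -136590), Mul(4, Pow(Mul(-1, -9, Pow(Add(-36, Mul(6, 81)), -1), 10), 2))), Rational(1, 2)) = Pow(Add(Add(-110, -136590), Mul(4, Pow(Mul(-1, -9, Pow(Add(-36, 486), -1), 10), 2))), Rational(1, 2)) = Pow(Add(-136700, Mul(4, Pow(Mul(-1, -9, Pow(450, -1), 10), 2))), Rational(1, 2)) = Pow(Add(-136700, Mul(4, Pow(Mul(-1, -9, Rational(1, 450), 10), 2))), Rational(1, 2)) = Pow(Add(-136700, Mul(4, Pow(Rational(1, 5), 2))), Rational(1, 2)) = Pow(Add(-136700, Mul(4, Rational(1, 25))), Rational(1, 2)) = Pow(Add(-136700, Rational(4, 25)), Rational(1, 2)) = Pow(Rational(-3417496, 25), Rational(1, 2)) = Mul(Rational(2, 5), I, Pow(854374, Rational(1, 2)))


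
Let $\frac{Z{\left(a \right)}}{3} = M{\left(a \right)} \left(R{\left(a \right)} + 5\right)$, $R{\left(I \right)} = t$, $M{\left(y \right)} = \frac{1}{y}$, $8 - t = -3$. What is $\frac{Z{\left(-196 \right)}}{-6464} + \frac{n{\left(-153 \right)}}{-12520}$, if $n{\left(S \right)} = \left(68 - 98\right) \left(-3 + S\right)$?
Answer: $- \frac{9263589}{24784592} \approx -0.37376$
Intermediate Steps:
$t = 11$ ($t = 8 - -3 = 8 + 3 = 11$)
$R{\left(I \right)} = 11$
$Z{\left(a \right)} = \frac{48}{a}$ ($Z{\left(a \right)} = 3 \frac{11 + 5}{a} = 3 \frac{1}{a} 16 = 3 \frac{16}{a} = \frac{48}{a}$)
$n{\left(S \right)} = 90 - 30 S$ ($n{\left(S \right)} = - 30 \left(-3 + S\right) = 90 - 30 S$)
$\frac{Z{\left(-196 \right)}}{-6464} + \frac{n{\left(-153 \right)}}{-12520} = \frac{48 \frac{1}{-196}}{-6464} + \frac{90 - -4590}{-12520} = 48 \left(- \frac{1}{196}\right) \left(- \frac{1}{6464}\right) + \left(90 + 4590\right) \left(- \frac{1}{12520}\right) = \left(- \frac{12}{49}\right) \left(- \frac{1}{6464}\right) + 4680 \left(- \frac{1}{12520}\right) = \frac{3}{79184} - \frac{117}{313} = - \frac{9263589}{24784592}$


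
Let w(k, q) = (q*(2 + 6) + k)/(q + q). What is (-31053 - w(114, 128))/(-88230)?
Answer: 3975353/11293440 ≈ 0.35201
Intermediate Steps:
w(k, q) = (k + 8*q)/(2*q) (w(k, q) = (q*8 + k)/((2*q)) = (8*q + k)*(1/(2*q)) = (k + 8*q)*(1/(2*q)) = (k + 8*q)/(2*q))
(-31053 - w(114, 128))/(-88230) = (-31053 - (4 + (1/2)*114/128))/(-88230) = (-31053 - (4 + (1/2)*114*(1/128)))*(-1/88230) = (-31053 - (4 + 57/128))*(-1/88230) = (-31053 - 1*569/128)*(-1/88230) = (-31053 - 569/128)*(-1/88230) = -3975353/128*(-1/88230) = 3975353/11293440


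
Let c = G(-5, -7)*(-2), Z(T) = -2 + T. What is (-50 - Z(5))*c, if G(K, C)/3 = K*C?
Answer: 11130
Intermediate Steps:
G(K, C) = 3*C*K (G(K, C) = 3*(K*C) = 3*(C*K) = 3*C*K)
c = -210 (c = (3*(-7)*(-5))*(-2) = 105*(-2) = -210)
(-50 - Z(5))*c = (-50 - (-2 + 5))*(-210) = (-50 - 1*3)*(-210) = (-50 - 3)*(-210) = -53*(-210) = 11130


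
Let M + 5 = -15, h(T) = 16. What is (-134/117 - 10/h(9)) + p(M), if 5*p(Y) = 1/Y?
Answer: -41659/23400 ≈ -1.7803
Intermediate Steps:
M = -20 (M = -5 - 15 = -20)
p(Y) = 1/(5*Y)
(-134/117 - 10/h(9)) + p(M) = (-134/117 - 10/16) + (1/5)/(-20) = (-134*1/117 - 10*1/16) + (1/5)*(-1/20) = (-134/117 - 5/8) - 1/100 = -1657/936 - 1/100 = -41659/23400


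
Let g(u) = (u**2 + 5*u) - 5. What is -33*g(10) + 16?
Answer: -4769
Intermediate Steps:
g(u) = -5 + u**2 + 5*u
-33*g(10) + 16 = -33*(-5 + 10**2 + 5*10) + 16 = -33*(-5 + 100 + 50) + 16 = -33*145 + 16 = -4785 + 16 = -4769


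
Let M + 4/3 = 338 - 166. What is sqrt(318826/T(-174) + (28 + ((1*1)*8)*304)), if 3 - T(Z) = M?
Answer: sqrt(141293706)/503 ≈ 23.632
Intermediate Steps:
M = 512/3 (M = -4/3 + (338 - 166) = -4/3 + 172 = 512/3 ≈ 170.67)
T(Z) = -503/3 (T(Z) = 3 - 1*512/3 = 3 - 512/3 = -503/3)
sqrt(318826/T(-174) + (28 + ((1*1)*8)*304)) = sqrt(318826/(-503/3) + (28 + ((1*1)*8)*304)) = sqrt(318826*(-3/503) + (28 + (1*8)*304)) = sqrt(-956478/503 + (28 + 8*304)) = sqrt(-956478/503 + (28 + 2432)) = sqrt(-956478/503 + 2460) = sqrt(280902/503) = sqrt(141293706)/503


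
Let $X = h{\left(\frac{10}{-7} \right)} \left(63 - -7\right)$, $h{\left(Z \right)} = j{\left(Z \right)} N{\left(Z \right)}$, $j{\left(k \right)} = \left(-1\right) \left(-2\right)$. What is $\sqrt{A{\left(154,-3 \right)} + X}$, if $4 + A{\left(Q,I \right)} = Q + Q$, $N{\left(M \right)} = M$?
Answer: $2 \sqrt{26} \approx 10.198$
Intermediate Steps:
$j{\left(k \right)} = 2$
$A{\left(Q,I \right)} = -4 + 2 Q$ ($A{\left(Q,I \right)} = -4 + \left(Q + Q\right) = -4 + 2 Q$)
$h{\left(Z \right)} = 2 Z$
$X = -200$ ($X = 2 \frac{10}{-7} \left(63 - -7\right) = 2 \cdot 10 \left(- \frac{1}{7}\right) \left(63 + 7\right) = 2 \left(- \frac{10}{7}\right) 70 = \left(- \frac{20}{7}\right) 70 = -200$)
$\sqrt{A{\left(154,-3 \right)} + X} = \sqrt{\left(-4 + 2 \cdot 154\right) - 200} = \sqrt{\left(-4 + 308\right) - 200} = \sqrt{304 - 200} = \sqrt{104} = 2 \sqrt{26}$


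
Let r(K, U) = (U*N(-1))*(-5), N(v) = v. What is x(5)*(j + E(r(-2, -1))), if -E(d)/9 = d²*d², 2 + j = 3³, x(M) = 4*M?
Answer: -112000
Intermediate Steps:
j = 25 (j = -2 + 3³ = -2 + 27 = 25)
r(K, U) = 5*U (r(K, U) = (U*(-1))*(-5) = -U*(-5) = 5*U)
E(d) = -9*d⁴ (E(d) = -9*d²*d² = -9*d⁴)
x(5)*(j + E(r(-2, -1))) = (4*5)*(25 - 9*(5*(-1))⁴) = 20*(25 - 9*(-5)⁴) = 20*(25 - 9*625) = 20*(25 - 5625) = 20*(-5600) = -112000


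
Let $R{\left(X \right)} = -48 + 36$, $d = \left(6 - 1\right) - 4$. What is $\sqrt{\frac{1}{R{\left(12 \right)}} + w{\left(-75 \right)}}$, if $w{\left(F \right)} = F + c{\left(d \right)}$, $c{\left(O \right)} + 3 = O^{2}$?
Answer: $\frac{5 i \sqrt{111}}{6} \approx 8.7797 i$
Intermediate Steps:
$d = 1$ ($d = 5 - 4 = 1$)
$c{\left(O \right)} = -3 + O^{2}$
$R{\left(X \right)} = -12$
$w{\left(F \right)} = -2 + F$ ($w{\left(F \right)} = F - \left(3 - 1^{2}\right) = F + \left(-3 + 1\right) = F - 2 = -2 + F$)
$\sqrt{\frac{1}{R{\left(12 \right)}} + w{\left(-75 \right)}} = \sqrt{\frac{1}{-12} - 77} = \sqrt{- \frac{1}{12} - 77} = \sqrt{- \frac{925}{12}} = \frac{5 i \sqrt{111}}{6}$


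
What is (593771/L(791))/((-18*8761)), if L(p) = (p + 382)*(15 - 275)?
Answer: 593771/48094736040 ≈ 1.2346e-5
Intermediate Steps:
L(p) = -99320 - 260*p (L(p) = (382 + p)*(-260) = -99320 - 260*p)
(593771/L(791))/((-18*8761)) = (593771/(-99320 - 260*791))/((-18*8761)) = (593771/(-99320 - 205660))/(-157698) = (593771/(-304980))*(-1/157698) = (593771*(-1/304980))*(-1/157698) = -593771/304980*(-1/157698) = 593771/48094736040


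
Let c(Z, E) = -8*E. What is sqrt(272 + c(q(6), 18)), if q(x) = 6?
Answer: 8*sqrt(2) ≈ 11.314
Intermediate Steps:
sqrt(272 + c(q(6), 18)) = sqrt(272 - 8*18) = sqrt(272 - 144) = sqrt(128) = 8*sqrt(2)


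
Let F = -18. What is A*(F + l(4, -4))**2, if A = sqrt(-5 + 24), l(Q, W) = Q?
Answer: 196*sqrt(19) ≈ 854.34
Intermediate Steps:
A = sqrt(19) ≈ 4.3589
A*(F + l(4, -4))**2 = sqrt(19)*(-18 + 4)**2 = sqrt(19)*(-14)**2 = sqrt(19)*196 = 196*sqrt(19)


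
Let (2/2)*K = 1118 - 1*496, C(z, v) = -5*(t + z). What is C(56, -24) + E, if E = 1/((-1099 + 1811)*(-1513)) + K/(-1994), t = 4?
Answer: -322542297213/1074024232 ≈ -300.31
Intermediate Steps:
C(z, v) = -20 - 5*z (C(z, v) = -5*(4 + z) = -20 - 5*z)
K = 622 (K = 1118 - 1*496 = 1118 - 496 = 622)
E = -335027613/1074024232 (E = 1/((-1099 + 1811)*(-1513)) + 622/(-1994) = -1/1513/712 + 622*(-1/1994) = (1/712)*(-1/1513) - 311/997 = -1/1077256 - 311/997 = -335027613/1074024232 ≈ -0.31194)
C(56, -24) + E = (-20 - 5*56) - 335027613/1074024232 = (-20 - 280) - 335027613/1074024232 = -300 - 335027613/1074024232 = -322542297213/1074024232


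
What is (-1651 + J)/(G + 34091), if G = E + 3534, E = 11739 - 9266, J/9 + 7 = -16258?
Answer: -74018/20049 ≈ -3.6919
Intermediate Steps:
J = -146385 (J = -63 + 9*(-16258) = -63 - 146322 = -146385)
E = 2473
G = 6007 (G = 2473 + 3534 = 6007)
(-1651 + J)/(G + 34091) = (-1651 - 146385)/(6007 + 34091) = -148036/40098 = -148036*1/40098 = -74018/20049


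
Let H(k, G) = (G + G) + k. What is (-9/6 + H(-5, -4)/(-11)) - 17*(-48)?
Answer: 17945/22 ≈ 815.68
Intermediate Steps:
H(k, G) = k + 2*G (H(k, G) = 2*G + k = k + 2*G)
(-9/6 + H(-5, -4)/(-11)) - 17*(-48) = (-9/6 + (-5 + 2*(-4))/(-11)) - 17*(-48) = (-9*⅙ + (-5 - 8)*(-1/11)) + 816 = (-3/2 - 13*(-1/11)) + 816 = (-3/2 + 13/11) + 816 = -7/22 + 816 = 17945/22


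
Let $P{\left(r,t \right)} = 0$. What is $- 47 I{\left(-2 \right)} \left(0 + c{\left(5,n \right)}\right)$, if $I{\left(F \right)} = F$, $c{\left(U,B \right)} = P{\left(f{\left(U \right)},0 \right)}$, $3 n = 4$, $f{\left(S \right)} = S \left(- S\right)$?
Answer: $0$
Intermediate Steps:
$f{\left(S \right)} = - S^{2}$
$n = \frac{4}{3}$ ($n = \frac{1}{3} \cdot 4 = \frac{4}{3} \approx 1.3333$)
$c{\left(U,B \right)} = 0$
$- 47 I{\left(-2 \right)} \left(0 + c{\left(5,n \right)}\right) = - 47 \left(- 2 \left(0 + 0\right)\right) = - 47 \left(\left(-2\right) 0\right) = \left(-47\right) 0 = 0$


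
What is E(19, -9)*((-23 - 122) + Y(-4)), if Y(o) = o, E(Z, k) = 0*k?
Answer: 0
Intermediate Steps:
E(Z, k) = 0
E(19, -9)*((-23 - 122) + Y(-4)) = 0*((-23 - 122) - 4) = 0*(-145 - 4) = 0*(-149) = 0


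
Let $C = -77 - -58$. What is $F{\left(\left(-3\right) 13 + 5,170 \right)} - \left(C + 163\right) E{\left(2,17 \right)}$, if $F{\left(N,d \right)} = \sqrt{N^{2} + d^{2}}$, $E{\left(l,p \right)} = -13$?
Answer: $1872 + 34 \sqrt{26} \approx 2045.4$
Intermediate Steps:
$C = -19$ ($C = -77 + 58 = -19$)
$F{\left(\left(-3\right) 13 + 5,170 \right)} - \left(C + 163\right) E{\left(2,17 \right)} = \sqrt{\left(\left(-3\right) 13 + 5\right)^{2} + 170^{2}} - \left(-19 + 163\right) \left(-13\right) = \sqrt{\left(-39 + 5\right)^{2} + 28900} - 144 \left(-13\right) = \sqrt{\left(-34\right)^{2} + 28900} - -1872 = \sqrt{1156 + 28900} + 1872 = \sqrt{30056} + 1872 = 34 \sqrt{26} + 1872 = 1872 + 34 \sqrt{26}$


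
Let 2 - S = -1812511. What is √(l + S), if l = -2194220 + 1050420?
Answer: √668713 ≈ 817.75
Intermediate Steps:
l = -1143800
S = 1812513 (S = 2 - 1*(-1812511) = 2 + 1812511 = 1812513)
√(l + S) = √(-1143800 + 1812513) = √668713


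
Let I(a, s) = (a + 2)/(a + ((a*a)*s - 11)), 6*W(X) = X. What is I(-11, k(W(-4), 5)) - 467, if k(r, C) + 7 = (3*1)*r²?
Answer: -991414/2123 ≈ -466.99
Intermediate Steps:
W(X) = X/6
k(r, C) = -7 + 3*r² (k(r, C) = -7 + (3*1)*r² = -7 + 3*r²)
I(a, s) = (2 + a)/(-11 + a + s*a²) (I(a, s) = (2 + a)/(a + (a²*s - 11)) = (2 + a)/(a + (s*a² - 11)) = (2 + a)/(a + (-11 + s*a²)) = (2 + a)/(-11 + a + s*a²))
I(-11, k(W(-4), 5)) - 467 = (2 - 11)/(-11 - 11 + (-7 + 3*((⅙)*(-4))²)*(-11)²) - 467 = -9/(-11 - 11 + (-7 + 3*(-⅔)²)*121) - 467 = -9/(-11 - 11 + (-7 + 3*(4/9))*121) - 467 = -9/(-11 - 11 + (-7 + 4/3)*121) - 467 = -9/(-11 - 11 - 17/3*121) - 467 = -9/(-11 - 11 - 2057/3) - 467 = -9/(-2123/3) - 467 = -3/2123*(-9) - 467 = 27/2123 - 467 = -991414/2123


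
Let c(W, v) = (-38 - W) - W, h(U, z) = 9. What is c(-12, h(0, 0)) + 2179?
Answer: 2165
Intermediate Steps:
c(W, v) = -38 - 2*W
c(-12, h(0, 0)) + 2179 = (-38 - 2*(-12)) + 2179 = (-38 + 24) + 2179 = -14 + 2179 = 2165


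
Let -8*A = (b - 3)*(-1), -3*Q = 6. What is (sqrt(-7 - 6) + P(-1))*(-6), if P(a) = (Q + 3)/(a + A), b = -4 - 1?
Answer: 3 - 6*I*sqrt(13) ≈ 3.0 - 21.633*I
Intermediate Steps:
Q = -2 (Q = -1/3*6 = -2)
b = -5
A = -1 (A = -(-5 - 3)*(-1)/8 = -(-1)*(-1) = -1/8*8 = -1)
P(a) = 1/(-1 + a) (P(a) = (-2 + 3)/(a - 1) = 1/(-1 + a))
(sqrt(-7 - 6) + P(-1))*(-6) = (sqrt(-7 - 6) + 1/(-1 - 1))*(-6) = (sqrt(-13) + 1/(-2))*(-6) = (I*sqrt(13) - 1/2)*(-6) = (-1/2 + I*sqrt(13))*(-6) = 3 - 6*I*sqrt(13)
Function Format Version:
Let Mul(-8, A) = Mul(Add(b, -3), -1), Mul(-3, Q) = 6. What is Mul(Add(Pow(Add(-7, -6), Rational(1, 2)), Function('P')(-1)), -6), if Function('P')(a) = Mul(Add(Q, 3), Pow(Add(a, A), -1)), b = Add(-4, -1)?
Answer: Add(3, Mul(-6, I, Pow(13, Rational(1, 2)))) ≈ Add(3.0000, Mul(-21.633, I))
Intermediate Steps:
Q = -2 (Q = Mul(Rational(-1, 3), 6) = -2)
b = -5
A = -1 (A = Mul(Rational(-1, 8), Mul(Add(-5, -3), -1)) = Mul(Rational(-1, 8), Mul(-8, -1)) = Mul(Rational(-1, 8), 8) = -1)
Function('P')(a) = Pow(Add(-1, a), -1) (Function('P')(a) = Mul(Add(-2, 3), Pow(Add(a, -1), -1)) = Mul(1, Pow(Add(-1, a), -1)) = Pow(Add(-1, a), -1))
Mul(Add(Pow(Add(-7, -6), Rational(1, 2)), Function('P')(-1)), -6) = Mul(Add(Pow(Add(-7, -6), Rational(1, 2)), Pow(Add(-1, -1), -1)), -6) = Mul(Add(Pow(-13, Rational(1, 2)), Pow(-2, -1)), -6) = Mul(Add(Mul(I, Pow(13, Rational(1, 2))), Rational(-1, 2)), -6) = Mul(Add(Rational(-1, 2), Mul(I, Pow(13, Rational(1, 2)))), -6) = Add(3, Mul(-6, I, Pow(13, Rational(1, 2))))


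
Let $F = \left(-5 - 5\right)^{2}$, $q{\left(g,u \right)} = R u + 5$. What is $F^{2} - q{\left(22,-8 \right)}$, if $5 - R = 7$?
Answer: $9979$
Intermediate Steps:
$R = -2$ ($R = 5 - 7 = -2$)
$q{\left(g,u \right)} = 5 - 2 u$ ($q{\left(g,u \right)} = - 2 u + 5 = 5 - 2 u$)
$F = 100$ ($F = \left(-10\right)^{2} = 100$)
$F^{2} - q{\left(22,-8 \right)} = 100^{2} - \left(5 - -16\right) = 10000 - \left(5 + 16\right) = 10000 - 21 = 9979$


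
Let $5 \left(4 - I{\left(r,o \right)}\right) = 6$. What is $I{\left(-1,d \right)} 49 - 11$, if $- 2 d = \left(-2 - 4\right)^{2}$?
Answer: $\frac{631}{5} \approx 126.2$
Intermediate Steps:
$d = -18$ ($d = - \frac{\left(-2 - 4\right)^{2}}{2} = - \frac{\left(-6\right)^{2}}{2} = \left(- \frac{1}{2}\right) 36 = -18$)
$I{\left(r,o \right)} = \frac{14}{5}$ ($I{\left(r,o \right)} = 4 - \frac{6}{5} = \frac{14}{5}$)
$I{\left(-1,d \right)} 49 - 11 = \frac{14}{5} \cdot 49 - 11 = \frac{686}{5} - 11 = \frac{631}{5}$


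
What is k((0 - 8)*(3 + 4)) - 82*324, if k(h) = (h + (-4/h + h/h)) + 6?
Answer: -372637/14 ≈ -26617.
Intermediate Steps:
k(h) = 7 + h - 4/h (k(h) = (h + (-4/h + 1)) + 6 = (h + (1 - 4/h)) + 6 = (1 + h - 4/h) + 6 = 7 + h - 4/h)
k((0 - 8)*(3 + 4)) - 82*324 = (7 + (0 - 8)*(3 + 4) - 4*1/((0 - 8)*(3 + 4))) - 82*324 = (7 - 8*7 - 4/((-8*7))) - 26568 = (7 - 56 - 4/(-56)) - 26568 = (7 - 56 - 4*(-1/56)) - 26568 = (7 - 56 + 1/14) - 26568 = -685/14 - 26568 = -372637/14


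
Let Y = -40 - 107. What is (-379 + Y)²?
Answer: 276676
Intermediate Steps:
Y = -147
(-379 + Y)² = (-379 - 147)² = (-526)² = 276676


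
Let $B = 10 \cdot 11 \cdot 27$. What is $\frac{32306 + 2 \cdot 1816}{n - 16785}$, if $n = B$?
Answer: $- \frac{35938}{13815} \approx -2.6014$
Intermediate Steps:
$B = 2970$ ($B = 110 \cdot 27 = 2970$)
$n = 2970$
$\frac{32306 + 2 \cdot 1816}{n - 16785} = \frac{32306 + 2 \cdot 1816}{2970 - 16785} = \frac{32306 + 3632}{-13815} = 35938 \left(- \frac{1}{13815}\right) = - \frac{35938}{13815}$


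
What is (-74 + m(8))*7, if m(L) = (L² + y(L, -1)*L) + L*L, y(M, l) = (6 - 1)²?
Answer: 1778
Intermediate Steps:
y(M, l) = 25 (y(M, l) = 5² = 25)
m(L) = 2*L² + 25*L (m(L) = (L² + 25*L) + L*L = (L² + 25*L) + L² = 2*L² + 25*L)
(-74 + m(8))*7 = (-74 + 8*(25 + 2*8))*7 = (-74 + 8*(25 + 16))*7 = (-74 + 8*41)*7 = (-74 + 328)*7 = 254*7 = 1778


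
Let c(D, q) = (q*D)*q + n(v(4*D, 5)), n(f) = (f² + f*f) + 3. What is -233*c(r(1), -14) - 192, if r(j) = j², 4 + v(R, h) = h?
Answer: -47025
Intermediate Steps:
v(R, h) = -4 + h
n(f) = 3 + 2*f² (n(f) = (f² + f²) + 3 = 2*f² + 3 = 3 + 2*f²)
c(D, q) = 5 + D*q² (c(D, q) = (q*D)*q + (3 + 2*(-4 + 5)²) = (D*q)*q + (3 + 2*1²) = D*q² + (3 + 2*1) = D*q² + (3 + 2) = D*q² + 5 = 5 + D*q²)
-233*c(r(1), -14) - 192 = -233*(5 + 1²*(-14)²) - 192 = -233*(5 + 1*196) - 192 = -233*(5 + 196) - 192 = -233*201 - 192 = -46833 - 192 = -47025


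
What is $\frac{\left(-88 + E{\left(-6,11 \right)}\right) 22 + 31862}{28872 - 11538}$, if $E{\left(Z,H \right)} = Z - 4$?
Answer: $\frac{4951}{2889} \approx 1.7137$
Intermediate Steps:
$E{\left(Z,H \right)} = -4 + Z$
$\frac{\left(-88 + E{\left(-6,11 \right)}\right) 22 + 31862}{28872 - 11538} = \frac{\left(-88 - 10\right) 22 + 31862}{28872 - 11538} = \frac{\left(-88 - 10\right) 22 + 31862}{17334} = \left(\left(-98\right) 22 + 31862\right) \frac{1}{17334} = \left(-2156 + 31862\right) \frac{1}{17334} = 29706 \cdot \frac{1}{17334} = \frac{4951}{2889}$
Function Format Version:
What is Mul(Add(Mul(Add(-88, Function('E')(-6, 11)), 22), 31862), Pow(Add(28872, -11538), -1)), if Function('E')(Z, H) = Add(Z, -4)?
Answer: Rational(4951, 2889) ≈ 1.7137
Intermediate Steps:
Function('E')(Z, H) = Add(-4, Z)
Mul(Add(Mul(Add(-88, Function('E')(-6, 11)), 22), 31862), Pow(Add(28872, -11538), -1)) = Mul(Add(Mul(Add(-88, Add(-4, -6)), 22), 31862), Pow(Add(28872, -11538), -1)) = Mul(Add(Mul(Add(-88, -10), 22), 31862), Pow(17334, -1)) = Mul(Add(Mul(-98, 22), 31862), Rational(1, 17334)) = Mul(Add(-2156, 31862), Rational(1, 17334)) = Mul(29706, Rational(1, 17334)) = Rational(4951, 2889)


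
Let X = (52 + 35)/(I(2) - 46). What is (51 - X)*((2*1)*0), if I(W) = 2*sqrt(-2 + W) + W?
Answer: 0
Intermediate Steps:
I(W) = W + 2*sqrt(-2 + W)
X = -87/44 (X = (52 + 35)/((2 + 2*sqrt(-2 + 2)) - 46) = 87/((2 + 2*sqrt(0)) - 46) = 87/((2 + 2*0) - 46) = 87/((2 + 0) - 46) = 87/(2 - 46) = 87/(-44) = 87*(-1/44) = -87/44 ≈ -1.9773)
(51 - X)*((2*1)*0) = (51 - 1*(-87/44))*((2*1)*0) = (51 + 87/44)*(2*0) = (2331/44)*0 = 0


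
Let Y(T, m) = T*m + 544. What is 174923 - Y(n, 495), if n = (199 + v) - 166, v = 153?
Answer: 82309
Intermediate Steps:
n = 186 (n = (199 + 153) - 166 = 352 - 166 = 186)
Y(T, m) = 544 + T*m
174923 - Y(n, 495) = 174923 - (544 + 186*495) = 174923 - (544 + 92070) = 174923 - 1*92614 = 174923 - 92614 = 82309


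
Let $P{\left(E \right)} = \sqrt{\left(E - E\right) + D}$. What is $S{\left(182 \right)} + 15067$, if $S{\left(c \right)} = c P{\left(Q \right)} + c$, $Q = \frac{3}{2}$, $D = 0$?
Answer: $15249$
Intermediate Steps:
$Q = \frac{3}{2}$ ($Q = 3 \cdot \frac{1}{2} = \frac{3}{2} \approx 1.5$)
$P{\left(E \right)} = 0$ ($P{\left(E \right)} = \sqrt{\left(E - E\right) + 0} = \sqrt{0 + 0} = \sqrt{0} = 0$)
$S{\left(c \right)} = c$ ($S{\left(c \right)} = c 0 + c = 0 + c = c$)
$S{\left(182 \right)} + 15067 = 182 + 15067 = 15249$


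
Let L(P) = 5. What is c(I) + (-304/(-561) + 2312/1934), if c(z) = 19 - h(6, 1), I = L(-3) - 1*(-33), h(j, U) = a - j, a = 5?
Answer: 11792224/542487 ≈ 21.737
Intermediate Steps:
h(j, U) = 5 - j
I = 38 (I = 5 - 1*(-33) = 5 + 33 = 38)
c(z) = 20 (c(z) = 19 - (5 - 1*6) = 19 - (5 - 6) = 19 - 1*(-1) = 19 + 1 = 20)
c(I) + (-304/(-561) + 2312/1934) = 20 + (-304/(-561) + 2312/1934) = 20 + (-304*(-1/561) + 2312*(1/1934)) = 20 + (304/561 + 1156/967) = 20 + 942484/542487 = 11792224/542487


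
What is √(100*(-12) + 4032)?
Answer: 4*√177 ≈ 53.217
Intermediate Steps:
√(100*(-12) + 4032) = √(-1200 + 4032) = √2832 = 4*√177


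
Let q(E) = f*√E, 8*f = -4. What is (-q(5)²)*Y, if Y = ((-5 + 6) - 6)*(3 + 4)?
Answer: 175/4 ≈ 43.750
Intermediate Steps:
f = -½ (f = (⅛)*(-4) = -½ ≈ -0.50000)
q(E) = -√E/2
Y = -35 (Y = (1 - 6)*7 = -5*7 = -35)
(-q(5)²)*Y = -(-√5/2)²*(-35) = -1*5/4*(-35) = -5/4*(-35) = 175/4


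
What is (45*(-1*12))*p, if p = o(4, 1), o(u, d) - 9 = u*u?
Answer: -13500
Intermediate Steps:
o(u, d) = 9 + u² (o(u, d) = 9 + u*u = 9 + u²)
p = 25 (p = 9 + 4² = 9 + 16 = 25)
(45*(-1*12))*p = (45*(-1*12))*25 = (45*(-12))*25 = -540*25 = -13500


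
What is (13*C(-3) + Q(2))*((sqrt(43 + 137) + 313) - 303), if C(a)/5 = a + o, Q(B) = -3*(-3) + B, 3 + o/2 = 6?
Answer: 2060 + 1236*sqrt(5) ≈ 4823.8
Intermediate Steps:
o = 6 (o = -6 + 2*6 = -6 + 12 = 6)
Q(B) = 9 + B
C(a) = 30 + 5*a (C(a) = 5*(a + 6) = 5*(6 + a) = 30 + 5*a)
(13*C(-3) + Q(2))*((sqrt(43 + 137) + 313) - 303) = (13*(30 + 5*(-3)) + (9 + 2))*((sqrt(43 + 137) + 313) - 303) = (13*(30 - 15) + 11)*((sqrt(180) + 313) - 303) = (13*15 + 11)*((6*sqrt(5) + 313) - 303) = (195 + 11)*((313 + 6*sqrt(5)) - 303) = 206*(10 + 6*sqrt(5)) = 2060 + 1236*sqrt(5)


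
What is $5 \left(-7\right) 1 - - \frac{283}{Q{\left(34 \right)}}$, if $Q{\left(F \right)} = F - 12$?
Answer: $- \frac{487}{22} \approx -22.136$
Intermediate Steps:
$Q{\left(F \right)} = -12 + F$
$5 \left(-7\right) 1 - - \frac{283}{Q{\left(34 \right)}} = 5 \left(-7\right) 1 - - \frac{283}{-12 + 34} = \left(-35\right) 1 - - \frac{283}{22} = -35 - \left(-283\right) \frac{1}{22} = -35 - - \frac{283}{22} = -35 + \frac{283}{22} = - \frac{487}{22}$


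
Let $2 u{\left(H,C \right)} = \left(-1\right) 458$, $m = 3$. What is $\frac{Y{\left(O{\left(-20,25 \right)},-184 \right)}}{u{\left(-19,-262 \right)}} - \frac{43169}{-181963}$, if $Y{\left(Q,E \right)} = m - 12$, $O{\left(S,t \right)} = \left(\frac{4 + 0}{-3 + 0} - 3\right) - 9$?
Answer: $\frac{11523368}{41669527} \approx 0.27654$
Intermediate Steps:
$O{\left(S,t \right)} = - \frac{40}{3}$ ($O{\left(S,t \right)} = \left(\frac{4}{-3} - 3\right) - 9 = \left(4 \left(- \frac{1}{3}\right) - 3\right) - 9 = \left(- \frac{4}{3} - 3\right) - 9 = - \frac{13}{3} - 9 = - \frac{40}{3}$)
$u{\left(H,C \right)} = -229$ ($u{\left(H,C \right)} = \frac{\left(-1\right) 458}{2} = \frac{1}{2} \left(-458\right) = -229$)
$Y{\left(Q,E \right)} = -9$ ($Y{\left(Q,E \right)} = 3 - 12 = -9$)
$\frac{Y{\left(O{\left(-20,25 \right)},-184 \right)}}{u{\left(-19,-262 \right)}} - \frac{43169}{-181963} = - \frac{9}{-229} - \frac{43169}{-181963} = \left(-9\right) \left(- \frac{1}{229}\right) - - \frac{43169}{181963} = \frac{9}{229} + \frac{43169}{181963} = \frac{11523368}{41669527}$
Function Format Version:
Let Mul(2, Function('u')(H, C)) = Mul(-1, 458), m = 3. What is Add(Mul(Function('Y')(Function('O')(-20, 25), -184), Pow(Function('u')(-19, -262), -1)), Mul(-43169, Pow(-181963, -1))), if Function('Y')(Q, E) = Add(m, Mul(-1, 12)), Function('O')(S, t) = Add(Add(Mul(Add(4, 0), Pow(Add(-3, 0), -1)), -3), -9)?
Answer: Rational(11523368, 41669527) ≈ 0.27654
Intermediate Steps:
Function('O')(S, t) = Rational(-40, 3) (Function('O')(S, t) = Add(Add(Mul(4, Pow(-3, -1)), -3), -9) = Add(Add(Mul(4, Rational(-1, 3)), -3), -9) = Add(Add(Rational(-4, 3), -3), -9) = Add(Rational(-13, 3), -9) = Rational(-40, 3))
Function('u')(H, C) = -229 (Function('u')(H, C) = Mul(Rational(1, 2), Mul(-1, 458)) = Mul(Rational(1, 2), -458) = -229)
Function('Y')(Q, E) = -9 (Function('Y')(Q, E) = Add(3, Mul(-1, 12)) = Add(3, -12) = -9)
Add(Mul(Function('Y')(Function('O')(-20, 25), -184), Pow(Function('u')(-19, -262), -1)), Mul(-43169, Pow(-181963, -1))) = Add(Mul(-9, Pow(-229, -1)), Mul(-43169, Pow(-181963, -1))) = Add(Mul(-9, Rational(-1, 229)), Mul(-43169, Rational(-1, 181963))) = Add(Rational(9, 229), Rational(43169, 181963)) = Rational(11523368, 41669527)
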